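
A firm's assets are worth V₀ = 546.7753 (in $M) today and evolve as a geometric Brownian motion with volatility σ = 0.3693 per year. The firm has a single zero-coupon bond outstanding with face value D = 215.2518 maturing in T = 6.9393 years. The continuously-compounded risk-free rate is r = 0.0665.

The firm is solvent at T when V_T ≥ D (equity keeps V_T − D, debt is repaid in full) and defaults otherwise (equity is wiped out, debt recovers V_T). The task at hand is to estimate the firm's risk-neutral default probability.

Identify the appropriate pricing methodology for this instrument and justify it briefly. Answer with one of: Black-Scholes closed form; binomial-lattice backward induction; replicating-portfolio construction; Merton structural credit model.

Key observation: with the firm-asset dynamics (V₀ = 546.7753) and a single zero-coupon liability of face 215.2518 given, debt value, spread, and default probability all derive from the option view of the balance sheet.

framework: Merton structural credit model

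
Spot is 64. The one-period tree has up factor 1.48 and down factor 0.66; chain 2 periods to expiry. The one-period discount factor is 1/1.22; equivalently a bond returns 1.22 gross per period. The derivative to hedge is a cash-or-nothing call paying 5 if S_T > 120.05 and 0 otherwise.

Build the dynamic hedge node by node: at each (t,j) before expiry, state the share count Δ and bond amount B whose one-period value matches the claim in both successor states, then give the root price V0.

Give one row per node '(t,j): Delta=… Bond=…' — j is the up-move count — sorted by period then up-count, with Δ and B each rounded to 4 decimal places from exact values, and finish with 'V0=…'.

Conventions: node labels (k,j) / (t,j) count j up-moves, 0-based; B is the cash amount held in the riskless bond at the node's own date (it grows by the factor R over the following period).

Since d<R<u, set p* = (R−d)/(u−d) = 0.6829; price each node as the discounted p*-expectation of its children.
Expiry values: V(2,0)=0.0000, V(2,1)=0.0000, V(2,2)=5.0000
  t=1,j=0: stock 42.2400 → up 62.5152 (V=0.0000), down 27.8784 (V=0.0000). Price 0.0000; hedge Δ=0.0000, bond B=0.0000.
  t=1,j=1: stock 94.7200 → up 140.1856 (V=5.0000), down 62.5152 (V=0.0000). Price 2.7989; hedge Δ=0.0644, bond B=-3.2987.
  t=0,j=0: stock 64.0000 → up 94.7200 (V=2.7989), down 42.2400 (V=0.0000). Price 1.5667; hedge Δ=0.0533, bond B=-1.8465.
Check: Δ(0,0)·S0 + B(0,0) = 1.5667 = V0.

(0,0): Delta=0.0533 Bond=-1.8465
(1,0): Delta=0.0000 Bond=0.0000
(1,1): Delta=0.0644 Bond=-3.2987
V0=1.5667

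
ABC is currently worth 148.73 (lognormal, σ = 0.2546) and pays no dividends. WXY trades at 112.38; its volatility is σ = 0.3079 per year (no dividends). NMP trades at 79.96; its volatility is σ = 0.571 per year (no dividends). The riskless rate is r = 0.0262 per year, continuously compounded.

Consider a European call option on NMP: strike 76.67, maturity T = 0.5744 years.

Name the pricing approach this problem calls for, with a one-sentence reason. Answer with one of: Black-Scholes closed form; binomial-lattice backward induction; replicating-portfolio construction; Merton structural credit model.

Key observation: the instrument is a plain European call (strike 76.67) on a lognormal asset; the exact continuous-time formula applies directly.

framework: Black-Scholes closed form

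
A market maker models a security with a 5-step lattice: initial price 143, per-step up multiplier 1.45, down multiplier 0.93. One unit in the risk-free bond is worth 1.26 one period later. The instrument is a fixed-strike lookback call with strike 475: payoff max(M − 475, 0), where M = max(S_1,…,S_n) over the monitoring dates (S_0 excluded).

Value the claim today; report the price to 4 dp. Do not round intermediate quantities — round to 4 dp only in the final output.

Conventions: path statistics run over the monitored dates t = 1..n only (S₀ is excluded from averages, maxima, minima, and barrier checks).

Set p* = 0.6346 (from d < R < u); the path-dependent value is the discounted p*-expectation over all price paths.
Enumerate all 2^5 = 32 price paths (U = up ×1.45, D = down ×0.93); each path with k up-moves has probability p*^k·(1−p*)^(5−k).
DDDDD: M=132.9900, payoff=0.0000, prob=0.006513
UDDDD: M=207.3500, payoff=0.0000, prob=0.011311
DUDDD: M=192.8355, payoff=0.0000, prob=0.011311
UUDDD: M=300.6575, payoff=0.0000, prob=0.019646
DDUDD: M=179.3370, payoff=0.0000, prob=0.011311
UDUDD: M=279.6115, payoff=0.0000, prob=0.019646
DUUDD: M=279.6115, payoff=0.0000, prob=0.019646
UUUDD: M=435.9534, payoff=0.0000, prob=0.034122
DDDUD: M=166.7834, payoff=0.0000, prob=0.011311
UDDUD: M=260.0387, payoff=0.0000, prob=0.019646
DUDUD: M=260.0387, payoff=0.0000, prob=0.019646
UUDUD: M=405.4366, payoff=0.0000, prob=0.034122
DDUUD: M=260.0387, payoff=0.0000, prob=0.019646
UDUUD: M=405.4366, payoff=0.0000, prob=0.034122
DUUUD: M=405.4366, payoff=0.0000, prob=0.034122
UUUUD: M=632.1324, payoff=157.1324, prob=0.059264
DDDDU: M=155.1086, payoff=0.0000, prob=0.011311
UDDDU: M=241.8360, payoff=0.0000, prob=0.019646
DUDDU: M=241.8360, payoff=0.0000, prob=0.019646
UUDDU: M=377.0561, payoff=0.0000, prob=0.034122
DDUDU: M=241.8360, payoff=0.0000, prob=0.019646
UDUDU: M=377.0561, payoff=0.0000, prob=0.034122
DUUDU: M=377.0561, payoff=0.0000, prob=0.034122
UUUDU: M=587.8831, payoff=112.8831, prob=0.059264
DDDUU: M=241.8360, payoff=0.0000, prob=0.019646
UDDUU: M=377.0561, payoff=0.0000, prob=0.034122
DUDUU: M=377.0561, payoff=0.0000, prob=0.034122
UUDUU: M=587.8831, payoff=112.8831, prob=0.059264
DDUUU: M=377.0561, payoff=0.0000, prob=0.034122
UDUUU: M=587.8831, payoff=112.8831, prob=0.059264
DUUUU: M=587.8831, payoff=112.8831, prob=0.059264
UUUUU: M=916.5920, payoff=441.5920, prob=0.102933
Price = Σ prob·payoff / R^5 = 81.526270 / 3.175797 = 25.6711

price = 25.6711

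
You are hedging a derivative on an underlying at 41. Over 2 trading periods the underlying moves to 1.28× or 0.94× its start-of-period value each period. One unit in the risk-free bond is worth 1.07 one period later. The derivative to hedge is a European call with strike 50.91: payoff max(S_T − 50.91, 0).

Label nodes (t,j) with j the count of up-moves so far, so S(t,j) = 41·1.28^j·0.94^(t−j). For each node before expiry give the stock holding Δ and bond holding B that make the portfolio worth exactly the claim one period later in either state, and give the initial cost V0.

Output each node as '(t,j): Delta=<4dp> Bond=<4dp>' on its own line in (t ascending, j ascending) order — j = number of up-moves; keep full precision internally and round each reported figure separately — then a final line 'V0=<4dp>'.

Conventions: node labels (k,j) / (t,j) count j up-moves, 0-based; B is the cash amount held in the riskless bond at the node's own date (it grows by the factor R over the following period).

(0,0): Delta=0.4169 Bond=-15.0170
(1,0): Delta=0.0000 Bond=0.0000
(1,1): Delta=0.9115 Bond=-42.0246
V0=2.0768

No-arbitrage ⇒ martingale measure with p* = (R−d)/(u−d) = 0.3824.
Terminal payoffs: V(2,0)=0.0000, V(2,1)=0.0000, V(2,2)=16.2644
Node (1,0) S=38.5400: V=(p*·0.0000+(1−p*)·0.0000)/1.07=0.0000; Δ=(0.0000−0.0000)/(49.3312−36.2276)=0.0000; B=V−Δ·S=0.0000
Node (1,1) S=52.4800: V=(p*·16.2644+(1−p*)·0.0000)/1.07=5.8119; Δ=(16.2644−0.0000)/(67.1744−49.3312)=0.9115; B=V−Δ·S=-42.0246
Node (0,0) S=41.0000: V=(p*·5.8119+(1−p*)·0.0000)/1.07=2.0768; Δ=(5.8119−0.0000)/(52.4800−38.5400)=0.4169; B=V−Δ·S=-15.0170
Sanity check at the root: Δ(0,0)·S0 + B(0,0) reproduces V0 = 2.0768.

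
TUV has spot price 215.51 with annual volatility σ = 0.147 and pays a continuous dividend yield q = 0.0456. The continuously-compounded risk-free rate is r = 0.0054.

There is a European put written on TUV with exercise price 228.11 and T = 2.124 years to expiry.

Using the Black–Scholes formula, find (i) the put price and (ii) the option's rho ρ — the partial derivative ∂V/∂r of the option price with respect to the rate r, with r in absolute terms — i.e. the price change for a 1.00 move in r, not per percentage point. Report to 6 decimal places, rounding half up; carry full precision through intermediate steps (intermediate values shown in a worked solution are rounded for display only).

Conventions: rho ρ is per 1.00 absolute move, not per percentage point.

price = 36.703746
ρ = -373.420386

σ√T = 0.147·√2.124 = 0.214237
d₁ = (ln(S/K) + (r−q+σ²/2)T) / (σ√T) = (ln(215.51/228.11) + (0.0054−0.0456+0.147²/2)·2.124) / 0.214237 = (-0.056821 − 0.062436) / 0.214237 = -0.556658
d₂ = d₁ − σ√T = -0.556658 − 0.214237 = -0.770895
e^{−rT} = 0.988596
e^{−qT} = 0.907688
N(−d₁) = 0.711119,  N(−d₂) = 0.779615
Put price V = K·e^{−rT}·N(−d₂) − S·e^{−qT}·N(−d₁) = 175.809975 − 139.106229 = 36.703746
ρ = −K·T·e^{−rT}·N(−d₂) = -373.420386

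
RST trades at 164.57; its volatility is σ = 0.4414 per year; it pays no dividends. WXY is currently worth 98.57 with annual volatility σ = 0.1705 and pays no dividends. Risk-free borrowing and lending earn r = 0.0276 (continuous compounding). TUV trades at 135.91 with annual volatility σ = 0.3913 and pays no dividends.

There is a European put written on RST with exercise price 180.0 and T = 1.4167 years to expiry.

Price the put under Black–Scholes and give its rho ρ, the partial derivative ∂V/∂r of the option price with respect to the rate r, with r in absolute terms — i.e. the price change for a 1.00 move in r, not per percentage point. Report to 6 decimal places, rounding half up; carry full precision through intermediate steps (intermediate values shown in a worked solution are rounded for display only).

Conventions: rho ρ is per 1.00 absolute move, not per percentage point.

price = 39.405681
ρ = -156.981269

σ√T = 0.4414·√1.4167 = 0.525377
d₁ = (ln(S/K) + (r+σ²/2)T) / (σ√T) = (ln(164.57/180.0) + (0.0276+0.4414²/2)·1.4167) / 0.525377 = (-0.089621 + 0.177112) / 0.525377 = 0.166529
d₂ = d₁ − σ√T = 0.166529 − 0.525377 = -0.358848
e^{−rT} = 0.961654
N(−d₁) = 0.433870,  N(−d₂) = 0.640146
Put price V = K·e^{−rT}·N(−d₂) − S·N(−d₁) = 110.807701 − 71.402020 = 39.405681
ρ = −K·T·e^{−rT}·N(−d₂) = -156.981269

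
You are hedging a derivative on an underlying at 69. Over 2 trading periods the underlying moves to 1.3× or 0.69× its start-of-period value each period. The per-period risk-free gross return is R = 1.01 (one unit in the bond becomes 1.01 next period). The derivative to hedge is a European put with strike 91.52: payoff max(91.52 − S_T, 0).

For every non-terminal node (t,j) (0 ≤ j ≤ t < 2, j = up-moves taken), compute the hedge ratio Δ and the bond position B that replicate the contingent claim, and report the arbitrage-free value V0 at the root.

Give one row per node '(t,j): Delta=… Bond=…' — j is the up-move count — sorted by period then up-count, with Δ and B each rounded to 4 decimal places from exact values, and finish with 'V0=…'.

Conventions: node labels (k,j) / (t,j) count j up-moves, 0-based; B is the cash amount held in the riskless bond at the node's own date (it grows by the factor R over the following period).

(0,0): Delta=-0.6904 Bond=75.1219
(1,0): Delta=-1.0000 Bond=90.6139
(1,1): Delta=-0.5415 Bond=62.5144
V0=27.4853

Since d<R<u, set p* = (R−d)/(u−d) = 0.5246; price each node as the discounted p*-expectation of its children.
Expiry values: V(2,0)=58.6691, V(2,1)=29.6270, V(2,2)=0.0000
  t=1,j=0: stock 47.6100 → up 61.8930 (V=29.6270), down 32.8509 (V=58.6691). Price 43.0039; hedge Δ=-1.0000, bond B=90.6139.
  t=1,j=1: stock 89.7000 → up 116.6100 (V=0.0000), down 61.8930 (V=29.6270). Price 13.9455; hedge Δ=-0.5415, bond B=62.5144.
  t=0,j=0: stock 69.0000 → up 89.7000 (V=13.9455), down 47.6100 (V=43.0039). Price 27.4853; hedge Δ=-0.6904, bond B=75.1219.
Verification: the root portfolio costs Δ(0,0)·S0 + B(0,0) = 27.4853, matching V0.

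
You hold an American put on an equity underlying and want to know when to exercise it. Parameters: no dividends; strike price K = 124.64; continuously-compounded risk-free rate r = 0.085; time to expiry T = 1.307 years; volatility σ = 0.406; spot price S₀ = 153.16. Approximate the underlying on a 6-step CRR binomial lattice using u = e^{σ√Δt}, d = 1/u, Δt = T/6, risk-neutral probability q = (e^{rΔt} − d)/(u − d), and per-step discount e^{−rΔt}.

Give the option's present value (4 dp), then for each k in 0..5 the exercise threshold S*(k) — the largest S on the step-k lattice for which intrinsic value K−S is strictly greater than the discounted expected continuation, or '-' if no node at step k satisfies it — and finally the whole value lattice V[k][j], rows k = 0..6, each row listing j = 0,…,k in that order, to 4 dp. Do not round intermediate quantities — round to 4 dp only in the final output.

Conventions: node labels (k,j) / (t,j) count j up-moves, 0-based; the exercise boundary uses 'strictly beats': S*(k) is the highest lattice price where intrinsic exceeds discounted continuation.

price = 10.1092
boundary = - - - 86.7483 71.7738 86.7483
tree:
10.1092
16.2394 4.3992
25.2938 7.8543 1.1324
37.8917 13.7275 2.3155 0.0000
52.8662 23.3001 4.7344 0.0000 0.0000
65.2558 37.8917 9.6803 0.0000 0.0000 0.0000
75.5066 52.8662 19.7931 0.0000 0.0000 0.0000 0.0000

params: Δt=0.21783 u=1.20863 d=0.82738 q=0.50179 e^(-rΔt)=0.98165
t_6 payoffs: 75.5066 52.8662 19.7931 0.0000 0.0000 0.0000 0.0000
t_5: node(5,0) S=59.3842 payoff=65.2558 vs cont=62.9692 → 65.2558 [stop]  node(5,1) S=86.7483 payoff=37.8917 vs cont=35.6051 → 37.8917 [stop]  node(5,2) S=126.7216 payoff=0.0000 vs cont=9.6803 → 9.6803 [wait]  node(5,3) S=185.1144 payoff=0.0000 vs cont=0.0000 → 0.0000 [wait]  node(5,4) S=270.4144 payoff=0.0000 vs cont=0.0000 → 0.0000 [wait]  node(5,5) S=395.0204 payoff=0.0000 vs cont=0.0000 → 0.0000 [wait]  ⇒ S*(5)=86.7483
t_4: node(4,0) S=71.7738 payoff=52.8662 vs cont=50.5796 → 52.8662 [stop]  node(4,1) S=104.8469 payoff=19.7931 vs cont=23.3001 → 23.3001 [wait]  node(4,2) S=153.1600 payoff=0.0000 vs cont=4.7344 → 4.7344 [wait]  node(4,3) S=223.7356 payoff=0.0000 vs cont=0.0000 → 0.0000 [wait]  node(4,4) S=326.8321 payoff=0.0000 vs cont=0.0000 → 0.0000 [wait]  ⇒ S*(4)=71.7738
t_3: node(3,0) S=86.7483 payoff=37.8917 vs cont=37.3327 → 37.8917 [stop]  node(3,1) S=126.7216 payoff=0.0000 vs cont=13.7275 → 13.7275 [wait]  node(3,2) S=185.1144 payoff=0.0000 vs cont=2.3155 → 2.3155 [wait]  node(3,3) S=270.4144 payoff=0.0000 vs cont=0.0000 → 0.0000 [wait]  ⇒ S*(3)=86.7483
t_2: node(2,0) S=104.8469 payoff=19.7931 vs cont=25.2938 → 25.2938 [wait]  node(2,1) S=153.1600 payoff=0.0000 vs cont=7.8543 → 7.8543 [wait]  node(2,2) S=223.7356 payoff=0.0000 vs cont=1.1324 → 1.1324 [wait]  ⇒ S*(2)=-
t_1: node(1,0) S=126.7216 payoff=0.0000 vs cont=16.2394 → 16.2394 [wait]  node(1,1) S=185.1144 payoff=0.0000 vs cont=4.3992 → 4.3992 [wait]  ⇒ S*(1)=-
t_0: node(0,0) S=153.1600 payoff=0.0000 vs cont=10.1092 → 10.1092 [wait]  ⇒ S*(0)=-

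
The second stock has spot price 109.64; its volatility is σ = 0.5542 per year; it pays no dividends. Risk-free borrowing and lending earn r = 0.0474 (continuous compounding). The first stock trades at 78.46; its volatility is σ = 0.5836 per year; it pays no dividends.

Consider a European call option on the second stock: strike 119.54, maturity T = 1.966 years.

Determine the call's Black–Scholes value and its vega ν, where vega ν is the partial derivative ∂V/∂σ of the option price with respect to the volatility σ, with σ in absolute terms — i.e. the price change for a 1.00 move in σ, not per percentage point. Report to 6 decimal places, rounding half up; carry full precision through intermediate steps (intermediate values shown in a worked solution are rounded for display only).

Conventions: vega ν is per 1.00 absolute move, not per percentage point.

σ√T = 0.5542·√1.966 = 0.777067
d₁ = (ln(S/K) + (r+σ²/2)T) / (σ√T) = (ln(109.64/119.54) + (0.0474+0.5542²/2)·1.966) / 0.777067 = (-0.086449 + 0.395105) / 0.777067 = 0.397206
d₂ = d₁ − σ√T = 0.397206 − 0.777067 = -0.379860
e^{−rT} = 0.911022
N(d₁) = 0.654392,  N(d₂) = 0.352025
Call price V = S·N(d₁) − K·e^{−rT}·N(d₂) = 71.747583 − 38.336730 = 33.410853
φ(d₁) = (1/√(2π))·e^{−d₁²/2} = 0.368680
ν = S·φ(d₁)·√T = 56.677525

price = 33.410853
ν = 56.677525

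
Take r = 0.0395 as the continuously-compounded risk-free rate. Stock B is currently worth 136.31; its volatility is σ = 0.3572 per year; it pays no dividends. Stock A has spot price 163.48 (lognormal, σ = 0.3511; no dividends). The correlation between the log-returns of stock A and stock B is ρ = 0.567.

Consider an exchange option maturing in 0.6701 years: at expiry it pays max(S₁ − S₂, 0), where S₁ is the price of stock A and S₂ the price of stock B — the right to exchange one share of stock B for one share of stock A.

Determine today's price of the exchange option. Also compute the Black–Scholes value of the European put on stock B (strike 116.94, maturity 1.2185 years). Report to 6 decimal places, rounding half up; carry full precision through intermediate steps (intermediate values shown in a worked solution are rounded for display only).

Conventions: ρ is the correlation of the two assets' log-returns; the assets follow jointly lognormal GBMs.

σ_eff = √(σ₁² + σ₂² − 2ρσ₁σ₂) = √(0.3511² + 0.3572² − 2·0.567·0.3511·0.3572) = 0.329613
d₁ = (ln(S₁/S₂) + (q₂ − q₁ + σ_eff²/2)T) / (σ_eff√T) = (ln(163.48/136.31) + (0.0 − 0.0 + 0.054322)·0.6701) / 0.269820 = 0.808540
d₂ = d₁ − σ_eff√T = 0.808540 − 0.269820 = 0.538720
N(d₁) = 0.790610,  N(d₂) = 0.704960
V = S₁·e^{−q₁T}·N(d₁) − S₂·e^{−q₂T}·N(d₂) = 129.248951 − 96.093099 = 33.155851
[vanilla: stock B put K=116.94]
σ√T = 0.3572·√1.2185 = 0.394298
d₁ = (ln(S/K) + (r+σ²/2)T) / (σ√T) = (ln(136.31/116.94) + (0.0395+0.3572²/2)·1.2185) / 0.394298 = (0.153271 + 0.125866) / 0.394298 = 0.707934
d₂ = d₁ − σ√T = 0.707934 − 0.394298 = 0.313636
e^{−rT} = 0.953009
N(−d₁) = 0.239493,  N(−d₂) = 0.376899
price = K·e^{−rT}·N(−d₂) − S·N(−d₁) = 42.003420 − 32.645300 = 9.358120

exchange price = 33.155851
price(stock B put K=116.94) = 9.358120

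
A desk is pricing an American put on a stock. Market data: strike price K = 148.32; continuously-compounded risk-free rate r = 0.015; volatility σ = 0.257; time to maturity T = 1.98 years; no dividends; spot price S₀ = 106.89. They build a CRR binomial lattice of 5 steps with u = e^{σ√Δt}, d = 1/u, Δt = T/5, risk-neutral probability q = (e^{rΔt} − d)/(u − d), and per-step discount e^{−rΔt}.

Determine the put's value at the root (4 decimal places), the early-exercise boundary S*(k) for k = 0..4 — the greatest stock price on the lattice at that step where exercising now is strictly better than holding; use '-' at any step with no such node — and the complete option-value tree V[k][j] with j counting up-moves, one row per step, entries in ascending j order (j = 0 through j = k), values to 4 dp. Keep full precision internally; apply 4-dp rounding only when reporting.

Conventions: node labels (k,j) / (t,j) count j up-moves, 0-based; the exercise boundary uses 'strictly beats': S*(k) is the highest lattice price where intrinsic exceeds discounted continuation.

price = 44.1263
boundary = - 90.9285 77.3505 90.9285 106.8900
tree:
44.1263
57.3915 30.1898
70.9695 42.6522 16.9562
82.5199 57.3915 27.0875 6.1035
92.3456 70.9695 41.4300 11.7620 0.0000
100.7040 82.5199 57.3915 22.6667 0.0000 0.0000

params: Δt=0.39600 u=1.17554 d=0.85067 q=0.47800 e^(-rΔt)=0.99408
t_5 payoffs: 100.7040 82.5199 57.3915 22.6667 0.0000 0.0000
t_4: node(4,0) S=55.9744 payoff=92.3456 vs cont=91.4672 → 92.3456 [stop]  node(4,1) S=77.3505 payoff=70.9695 vs cont=70.0910 → 70.9695 [stop]  node(4,2) S=106.8900 payoff=41.4300 vs cont=40.5516 → 41.4300 [stop]  node(4,3) S=147.7103 payoff=0.6097 vs cont=11.7620 → 11.7620 [wait]  node(4,4) S=204.1195 payoff=0.0000 vs cont=0.0000 → 0.0000 [wait]  ⇒ S*(4)=106.8900
t_3: node(3,0) S=65.8001 payoff=82.5199 vs cont=81.6415 → 82.5199 [stop]  node(3,1) S=90.9285 payoff=57.3915 vs cont=56.5130 → 57.3915 [stop]  node(3,2) S=125.6533 payoff=22.6667 vs cont=27.0875 → 27.0875 [wait]  node(3,3) S=173.6391 payoff=0.0000 vs cont=6.1035 → 6.1035 [wait]  ⇒ S*(3)=90.9285
t_2: node(2,0) S=77.3505 payoff=70.9695 vs cont=70.0910 → 70.9695 [stop]  node(2,1) S=106.8900 payoff=41.4300 vs cont=42.6522 → 42.6522 [wait]  node(2,2) S=147.7103 payoff=0.6097 vs cont=16.9562 → 16.9562 [wait]  ⇒ S*(2)=77.3505
t_1: node(1,0) S=90.9285 payoff=57.3915 vs cont=57.0938 → 57.3915 [stop]  node(1,1) S=125.6533 payoff=22.6667 vs cont=30.1898 → 30.1898 [wait]  ⇒ S*(1)=90.9285
t_0: node(0,0) S=106.8900 payoff=41.4300 vs cont=44.1263 → 44.1263 [wait]  ⇒ S*(0)=-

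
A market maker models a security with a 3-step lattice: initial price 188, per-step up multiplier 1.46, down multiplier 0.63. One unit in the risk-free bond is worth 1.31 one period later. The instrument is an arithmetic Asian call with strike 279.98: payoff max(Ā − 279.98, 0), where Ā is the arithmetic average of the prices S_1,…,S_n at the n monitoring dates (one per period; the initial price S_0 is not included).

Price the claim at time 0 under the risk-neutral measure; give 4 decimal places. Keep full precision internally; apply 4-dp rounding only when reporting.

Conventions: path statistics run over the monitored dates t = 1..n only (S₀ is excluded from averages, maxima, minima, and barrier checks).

Under the martingale measure an up-move has probability p* = 0.8193; value the claim as the probability-weighted average of per-path payoffs, discounted 3 periods at R = 1.31.
Enumerate all 2^3 = 8 price paths (U = up ×1.46, D = down ×0.63); each path with k up-moves has probability p*^k·(1−p*)^(3−k).
DDD: Ā=80.0220, payoff=0.0000, prob=0.005903
UDD: Ā=185.4478, payoff=0.0000, prob=0.026758
DUD: Ā=133.4345, payoff=0.0000, prob=0.026758
UUD: Ā=309.2292, payoff=29.2492, prob=0.121304
DDU: Ā=100.6661, payoff=0.0000, prob=0.026758
UDU: Ā=233.2897, payoff=0.0000, prob=0.121304
DUU: Ā=181.2764, payoff=0.0000, prob=0.121304
UUU: Ā=420.1008, payoff=140.1208, prob=0.549911
Price = Σ prob·payoff / R^3 = 80.602011 / 2.248091 = 35.8535

price = 35.8535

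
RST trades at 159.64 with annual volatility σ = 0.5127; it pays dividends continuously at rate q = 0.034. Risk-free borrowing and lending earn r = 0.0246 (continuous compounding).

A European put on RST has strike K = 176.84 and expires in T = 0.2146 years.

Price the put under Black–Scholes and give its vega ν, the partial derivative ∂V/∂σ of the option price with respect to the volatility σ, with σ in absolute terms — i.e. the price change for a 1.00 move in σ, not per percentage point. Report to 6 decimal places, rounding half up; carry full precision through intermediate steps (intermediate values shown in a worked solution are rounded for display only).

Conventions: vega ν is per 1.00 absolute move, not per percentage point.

σ√T = 0.5127·√0.2146 = 0.237508
d₁ = (ln(S/K) + (r−q+σ²/2)T) / (σ√T) = (ln(159.64/176.84) + (0.0246−0.034+0.5127²/2)·0.2146) / 0.237508 = (-0.102324 + 0.026188) / 0.237508 = -0.320563
d₂ = d₁ − σ√T = -0.320563 − 0.237508 = -0.558071
e^{−rT} = 0.994735
e^{−qT} = 0.992730
N(−d₁) = 0.625729,  N(−d₂) = 0.711602
Put price V = K·e^{−rT}·N(−d₂) − S·e^{−qT}·N(−d₁) = 125.177139 − 99.165228 = 26.011911
φ(d₁) = (1/√(2π))·e^{−d₁²/2} = 0.378962
ν = S·e^{−qT}·φ(d₁)·√T = 27.821699

price = 26.011911
ν = 27.821699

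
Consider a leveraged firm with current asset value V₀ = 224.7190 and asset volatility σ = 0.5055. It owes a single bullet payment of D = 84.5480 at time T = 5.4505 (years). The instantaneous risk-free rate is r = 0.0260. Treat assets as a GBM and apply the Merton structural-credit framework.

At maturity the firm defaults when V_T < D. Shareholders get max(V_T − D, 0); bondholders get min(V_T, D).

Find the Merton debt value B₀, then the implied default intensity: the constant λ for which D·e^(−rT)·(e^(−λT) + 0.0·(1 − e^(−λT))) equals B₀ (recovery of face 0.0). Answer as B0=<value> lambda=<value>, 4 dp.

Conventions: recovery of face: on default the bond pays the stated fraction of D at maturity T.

B0=60.8823 lambda=0.0342

Work the structural quantities from V₀ = 224.7190 against face 84.5480:
d₁ = [ln(V₀/D) + (r + σ²/2)T] / (σ√T)
   = [ln(224.7190/84.5480) + (0.0260 + 0.5·0.5055²)·5.4505] / (0.5055·√5.4505)
   = [0.977531 + 0.838097] / 1.180156 = 1.538465
d₂ = d₁ − σ√T = 1.538465 − 1.180156 = 0.358309
N(d₁) = 0.938032,  N(d₂) = 0.639944,  e^(−rT) = 0.867870
E₀ = V₀·N(d₁) − D·e^(−rT)·N(d₂)
   = 224.7190·0.938032 − 84.5480·0.867870·0.639944 = 163.836749
B₀ = V₀ − E₀ = 224.7190 − 163.836749 = 60.882251
e^(−λT) = (B₀·e^(rT)/D − 0)/(1 − 0) = (60.8823·1.152246/84.5480 − 0)/1 = 0.82972254
λ = −ln(0.82972254)/5.4505 = 0.034247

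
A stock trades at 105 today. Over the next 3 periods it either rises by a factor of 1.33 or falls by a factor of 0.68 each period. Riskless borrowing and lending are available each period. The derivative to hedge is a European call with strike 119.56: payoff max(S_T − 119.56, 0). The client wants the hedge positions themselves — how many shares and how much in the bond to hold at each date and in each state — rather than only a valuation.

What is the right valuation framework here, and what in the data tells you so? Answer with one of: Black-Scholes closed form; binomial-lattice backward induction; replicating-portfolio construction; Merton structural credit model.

framework: replicating-portfolio construction

Key observation: the task asks for the hedge itself — share and bond holdings at every node of the 3-period tree on spot 105 with factors 1.33/0.68 — which is exactly what the replicating-portfolio construction produces.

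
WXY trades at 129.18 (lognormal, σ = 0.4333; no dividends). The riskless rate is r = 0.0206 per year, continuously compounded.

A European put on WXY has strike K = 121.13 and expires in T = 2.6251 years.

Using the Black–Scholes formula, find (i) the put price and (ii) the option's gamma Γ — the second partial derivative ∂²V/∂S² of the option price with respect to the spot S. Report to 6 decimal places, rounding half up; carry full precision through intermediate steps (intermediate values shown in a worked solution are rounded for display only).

price = 26.712914
Γ = 0.003843

σ√T = 0.4333·√2.6251 = 0.702040
d₁ = (ln(S/K) + (r+σ²/2)T) / (σ√T) = (ln(129.18/121.13) + (0.0206+0.4333²/2)·2.6251) / 0.702040 = (0.064342 + 0.300507) / 0.702040 = 0.519699
d₂ = d₁ − σ√T = 0.519699 − 0.702040 = -0.182341
e^{−rT} = 0.947359
N(−d₁) = 0.301637,  N(−d₂) = 0.572342
Put price V = K·e^{−rT}·N(−d₂) − S·N(−d₁) = 65.678341 − 38.965427 = 26.712914
φ(d₁) = (1/√(2π))·e^{−d₁²/2} = 0.348547
Γ = φ(d₁) / (S·σ·√T) = 0.003843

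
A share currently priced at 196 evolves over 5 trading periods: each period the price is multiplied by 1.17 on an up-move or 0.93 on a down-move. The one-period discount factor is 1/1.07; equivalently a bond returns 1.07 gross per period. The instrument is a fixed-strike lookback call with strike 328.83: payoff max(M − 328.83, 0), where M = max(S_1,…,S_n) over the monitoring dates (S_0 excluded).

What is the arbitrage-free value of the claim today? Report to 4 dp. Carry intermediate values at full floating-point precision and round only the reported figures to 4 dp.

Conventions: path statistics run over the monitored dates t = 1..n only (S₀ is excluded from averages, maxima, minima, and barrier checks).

Risk-neutral up-probability p* = (R−d)/(u−d) = (1.07−0.93)/(1.17−0.93) = 0.5833; the claim prices as the p*-weighted sum of path payoffs discounted by R^5.
Enumerate all 2^5 = 32 price paths (U = up ×1.17, D = down ×0.93); each path with k up-moves has probability p*^k·(1−p*)^(5−k).
DDDDD: M=182.2800, payoff=0.0000, prob=0.012559
UDDDD: M=229.3200, payoff=0.0000, prob=0.017582
DUDDD: M=213.2676, payoff=0.0000, prob=0.017582
UUDDD: M=268.3044, payoff=0.0000, prob=0.024615
DDUDD: M=198.3389, payoff=0.0000, prob=0.017582
UDUDD: M=249.5231, payoff=0.0000, prob=0.024615
DUUDD: M=249.5231, payoff=0.0000, prob=0.024615
UUUDD: M=313.9161, payoff=0.0000, prob=0.034461
DDDUD: M=184.4551, payoff=0.0000, prob=0.017582
UDDUD: M=232.0565, payoff=0.0000, prob=0.024615
DUDUD: M=232.0565, payoff=0.0000, prob=0.024615
UUDUD: M=291.9420, payoff=0.0000, prob=0.034461
DDUUD: M=232.0565, payoff=0.0000, prob=0.024615
UDUUD: M=291.9420, payoff=0.0000, prob=0.034461
DUUUD: M=291.9420, payoff=0.0000, prob=0.034461
UUUUD: M=367.2819, payoff=38.4519, prob=0.048245
DDDDU: M=182.2800, payoff=0.0000, prob=0.017582
UDDDU: M=229.3200, payoff=0.0000, prob=0.024615
DUDDU: M=215.8125, payoff=0.0000, prob=0.024615
UUDDU: M=271.5061, payoff=0.0000, prob=0.034461
DDUDU: M=215.8125, payoff=0.0000, prob=0.024615
UDUDU: M=271.5061, payoff=0.0000, prob=0.034461
DUUDU: M=271.5061, payoff=0.0000, prob=0.034461
UUUDU: M=341.5722, payoff=12.7422, prob=0.048245
DDDUU: M=215.8125, payoff=0.0000, prob=0.024615
UDDUU: M=271.5061, payoff=0.0000, prob=0.034461
DUDUU: M=271.5061, payoff=0.0000, prob=0.034461
UUDUU: M=341.5722, payoff=12.7422, prob=0.048245
DDUUU: M=271.5061, payoff=0.0000, prob=0.034461
UDUUU: M=341.5722, payoff=12.7422, prob=0.048245
DUUUU: M=341.5722, payoff=12.7422, prob=0.048245
UUUUU: M=429.7198, payoff=100.8898, prob=0.067544
Price = Σ prob·payoff / R^5 = 11.128587 / 1.402552 = 7.9345

price = 7.9345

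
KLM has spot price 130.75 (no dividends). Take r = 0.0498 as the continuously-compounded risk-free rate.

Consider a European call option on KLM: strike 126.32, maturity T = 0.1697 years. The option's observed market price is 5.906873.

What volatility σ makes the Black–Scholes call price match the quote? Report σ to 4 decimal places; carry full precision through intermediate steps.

At σ = 0.1007 the Black–Scholes value reproduces the quote:
σ√T = 0.1007·√0.1697 = 0.041483
d₁ = (ln(S/K) + (r+σ²/2)T) / (σ√T) = (ln(130.75/126.32) + (0.0498+0.1007²/2)·0.1697) / 0.041483 = (0.034469 + 0.009311) / 0.041483 = 1.055377
d₂ = d₁ − σ√T = 1.055377 − 0.041483 = 1.013894
e^{−rT} = 0.991585
N(d₁) = 0.854373,  N(d₂) = 0.844683
V = S·N(d₁) − K·e^{−rT}·N(d₂) = 111.709329 − 105.802456 = 5.906873 (the observed quote) — the price is monotone increasing in volatility, hence this σ is the only solution

sigma = 0.1007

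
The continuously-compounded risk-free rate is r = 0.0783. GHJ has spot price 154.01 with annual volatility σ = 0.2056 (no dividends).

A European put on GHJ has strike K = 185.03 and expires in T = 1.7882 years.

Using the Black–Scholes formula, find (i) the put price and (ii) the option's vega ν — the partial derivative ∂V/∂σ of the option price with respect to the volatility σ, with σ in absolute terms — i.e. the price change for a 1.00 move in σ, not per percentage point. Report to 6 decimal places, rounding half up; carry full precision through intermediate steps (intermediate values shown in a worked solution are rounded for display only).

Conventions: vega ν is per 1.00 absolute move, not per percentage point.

price = 20.849345
ν = 82.143658

σ√T = 0.2056·√1.7882 = 0.274936
d₁ = (ln(S/K) + (r+σ²/2)T) / (σ√T) = (ln(154.01/185.03) + (0.0783+0.2056²/2)·1.7882) / 0.274936 = (-0.183500 + 0.177811) / 0.274936 = -0.020694
d₂ = d₁ − σ√T = -0.020694 − 0.274936 = -0.295630
e^{−rT} = 0.869344
N(−d₁) = 0.508255,  N(−d₂) = 0.616244
Put price V = K·e^{−rT}·N(−d₂) − S·N(−d₁) = 99.125725 − 78.276379 = 20.849345
φ(d₁) = (1/√(2π))·e^{−d₁²/2} = 0.398857
ν = S·φ(d₁)·√T = 82.143658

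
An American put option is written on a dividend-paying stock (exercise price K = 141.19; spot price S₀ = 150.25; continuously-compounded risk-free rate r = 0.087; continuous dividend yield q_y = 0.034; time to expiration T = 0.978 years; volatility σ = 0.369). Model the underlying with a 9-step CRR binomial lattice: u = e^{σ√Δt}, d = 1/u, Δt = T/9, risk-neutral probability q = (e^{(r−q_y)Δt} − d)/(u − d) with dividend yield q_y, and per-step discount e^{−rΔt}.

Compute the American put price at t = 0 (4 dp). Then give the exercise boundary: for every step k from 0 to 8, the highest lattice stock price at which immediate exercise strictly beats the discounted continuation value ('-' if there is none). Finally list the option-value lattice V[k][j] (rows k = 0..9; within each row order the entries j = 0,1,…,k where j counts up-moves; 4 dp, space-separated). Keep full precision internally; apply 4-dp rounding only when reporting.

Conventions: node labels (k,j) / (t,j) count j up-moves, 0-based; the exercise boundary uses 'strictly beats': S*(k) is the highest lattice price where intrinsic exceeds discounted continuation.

Δt=0.10867, u=1.12935, d=0.88547, q=0.49331, disc=e^(-rΔt)=0.99059
k=9 terminal: V=max(K-S,0) → 90.9131 77.0656 59.4042 36.8784 8.1485 0.0000 0.0000 0.0000 0.0000 0.0000
k=8: j=0 S=56.7800 intr=84.4100 cont=83.2908 V=84.4100[EX]; j=1 S=72.4186 intr=68.7714 cont=67.7099 V=68.7714[EX]; j=2 S=92.3645 intr=48.8255 cont=47.8376 V=48.8255[EX]; j=3 S=117.8039 intr=23.3861 cont=22.4920 V=23.3861[EX]; j=4 S=150.2500 intr=0.0000 cont=4.0899 V=4.0899[hold]; j=5 S=191.6325 intr=0.0000 cont=0.0000 V=0.0000[hold]; j=6 S=244.4128 intr=0.0000 cont=0.0000 V=0.0000[hold]; j=7 S=311.7300 intr=0.0000 cont=0.0000 V=0.0000[hold]; j=8 S=397.5880 intr=0.0000 cont=0.0000 V=0.0000[hold]  S*(8)=117.8039
k=7: j=0 S=64.1244 intr=77.0656 cont=75.9736 V=77.0656[EX]; j=1 S=81.7858 intr=59.4042 cont=58.3773 V=59.4042[EX]; j=2 S=104.3116 intr=36.8784 cont=35.9346 V=36.8784[EX]; j=3 S=133.0415 intr=8.1485 cont=13.7366 V=13.7366[hold]; j=4 S=169.6844 intr=0.0000 cont=2.0528 V=2.0528[hold]; j=5 S=216.4196 intr=0.0000 cont=0.0000 V=0.0000[hold]; j=6 S=276.0268 intr=0.0000 cont=0.0000 V=0.0000[hold]; j=7 S=352.0513 intr=0.0000 cont=0.0000 V=0.0000[hold]  S*(7)=104.3116
k=6: j=0 S=72.4186 intr=68.7714 cont=67.7099 V=68.7714[EX]; j=1 S=92.3645 intr=48.8255 cont=47.8376 V=48.8255[EX]; j=2 S=117.8039 intr=23.3861 cont=25.2227 V=25.2227[hold]; j=3 S=150.2500 intr=0.0000 cont=7.8978 V=7.8978[hold]; j=4 S=191.6325 intr=0.0000 cont=1.0303 V=1.0303[hold]; j=5 S=244.4128 intr=0.0000 cont=0.0000 V=0.0000[hold]; j=6 S=311.7300 intr=0.0000 cont=0.0000 V=0.0000[hold]  S*(6)=92.3645
k=5: j=0 S=81.7858 intr=59.4042 cont=58.3773 V=59.4042[EX]; j=1 S=104.3116 intr=36.8784 cont=36.8321 V=36.8784[EX]; j=2 S=133.0415 intr=8.1485 cont=16.5192 V=16.5192[hold]; j=3 S=169.6844 intr=0.0000 cont=4.4676 V=4.4676[hold]; j=4 S=216.4196 intr=0.0000 cont=0.5172 V=0.5172[hold]; j=5 S=276.0268 intr=0.0000 cont=0.0000 V=0.0000[hold]  S*(5)=104.3116
k=4: j=0 S=92.3645 intr=48.8255 cont=47.8376 V=48.8255[EX]; j=1 S=117.8039 intr=23.3861 cont=26.5825 V=26.5825[hold]; j=2 S=150.2500 intr=0.0000 cont=10.4745 V=10.4745[hold]; j=3 S=191.6325 intr=0.0000 cont=2.4951 V=2.4951[hold]; j=4 S=244.4128 intr=0.0000 cont=0.2596 V=0.2596[hold]  S*(4)=92.3645
k=3: j=0 S=104.3116 intr=36.8784 cont=37.4966 V=37.4966[hold]; j=1 S=133.0415 intr=8.1485 cont=18.4609 V=18.4609[hold]; j=2 S=169.6844 intr=0.0000 cont=6.4767 V=6.4767[hold]; j=3 S=216.4196 intr=0.0000 cont=1.3792 V=1.3792[hold]  S*(3)=-
k=2: j=0 S=117.8039 intr=23.3861 cont=27.8416 V=27.8416[hold]; j=1 S=150.2500 intr=0.0000 cont=12.4309 V=12.4309[hold]; j=2 S=191.6325 intr=0.0000 cont=3.9247 V=3.9247[hold]  S*(2)=-
k=1: j=0 S=133.0415 intr=8.1485 cont=20.0489 V=20.0489[hold]; j=1 S=169.6844 intr=0.0000 cont=8.1572 V=8.1572[hold]  S*(1)=-
k=0: j=0 S=150.2500 intr=0.0000 cont=14.0491 V=14.0491[hold]  S*(0)=-

price = 14.0491
boundary = - - - - 92.3645 104.3116 92.3645 104.3116 117.8039
tree:
14.0491
20.0489 8.1572
27.8416 12.4309 3.9247
37.4966 18.4609 6.4767 1.3792
48.8255 26.5825 10.4745 2.4951 0.2596
59.4042 36.8784 16.5192 4.4676 0.5172 0.0000
68.7714 48.8255 25.2227 7.8978 1.0303 0.0000 0.0000
77.0656 59.4042 36.8784 13.7366 2.0528 0.0000 0.0000 0.0000
84.4100 68.7714 48.8255 23.3861 4.0899 0.0000 0.0000 0.0000 0.0000
90.9131 77.0656 59.4042 36.8784 8.1485 0.0000 0.0000 0.0000 0.0000 0.0000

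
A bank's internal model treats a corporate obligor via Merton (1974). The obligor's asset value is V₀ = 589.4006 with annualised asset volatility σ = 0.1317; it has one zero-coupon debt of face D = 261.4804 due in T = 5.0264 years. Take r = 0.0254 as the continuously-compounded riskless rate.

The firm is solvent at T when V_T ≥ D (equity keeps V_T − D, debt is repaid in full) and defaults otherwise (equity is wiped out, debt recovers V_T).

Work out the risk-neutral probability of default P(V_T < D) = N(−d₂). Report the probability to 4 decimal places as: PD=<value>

PD=0.0012

Equity is a call on the firm's assets struck at D = 261.4804:
d₁ = [ln(V₀/D) + (r + σ²/2)T] / (σ√T)
   = [ln(589.4006/261.4804) + (0.0254 + 0.5·0.1317²)·5.0264] / (0.1317·√5.0264)
   = [0.812747 + 0.171262] / 0.295267 = 3.332610
d₂ = d₁ − σ√T = 3.332610 − 0.295267 = 3.037344
risk-neutral PD = N(−d₂) = N(-3.037344) = 0.001193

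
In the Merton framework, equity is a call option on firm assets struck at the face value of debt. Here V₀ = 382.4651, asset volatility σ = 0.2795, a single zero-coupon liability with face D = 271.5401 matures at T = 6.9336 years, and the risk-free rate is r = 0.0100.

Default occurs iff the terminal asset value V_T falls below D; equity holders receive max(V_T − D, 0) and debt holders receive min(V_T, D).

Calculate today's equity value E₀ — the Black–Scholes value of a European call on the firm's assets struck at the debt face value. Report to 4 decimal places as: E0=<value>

Equity is a call on the firm's assets struck at D = 271.5401:
d₁ = [ln(V₀/D) + (r + σ²/2)T] / (σ√T)
   = [ln(382.4651/271.5401) + (0.0100 + 0.5·0.2795²)·6.9336] / (0.2795·√6.9336)
   = [0.342528 + 0.340163] / 0.735972 = 0.927605
d₂ = d₁ − σ√T = 0.927605 − 0.735972 = 0.191633
N(d₁) = 0.823194,  N(d₂) = 0.575985,  e^(−rT) = 0.933013
E₀ = V₀·N(d₁) − D·e^(−rT)·N(d₂)
   = 382.4651·0.823194 − 271.5401·0.933013·0.575985 = 168.916749

E0=168.9167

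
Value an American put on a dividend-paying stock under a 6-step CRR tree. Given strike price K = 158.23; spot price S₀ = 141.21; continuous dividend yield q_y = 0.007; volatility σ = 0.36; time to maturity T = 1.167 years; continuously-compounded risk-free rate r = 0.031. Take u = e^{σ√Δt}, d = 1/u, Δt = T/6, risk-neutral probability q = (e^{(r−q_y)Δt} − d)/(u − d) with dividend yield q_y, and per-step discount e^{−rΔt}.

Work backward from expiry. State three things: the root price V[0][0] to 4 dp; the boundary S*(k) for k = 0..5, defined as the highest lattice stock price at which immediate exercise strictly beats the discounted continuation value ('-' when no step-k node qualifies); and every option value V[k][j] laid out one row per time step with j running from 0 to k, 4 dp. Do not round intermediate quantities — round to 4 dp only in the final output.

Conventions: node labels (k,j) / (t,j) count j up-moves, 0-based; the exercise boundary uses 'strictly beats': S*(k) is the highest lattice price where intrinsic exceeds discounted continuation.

price = 30.8958
boundary = - - - 87.7020 102.7925 120.4796
tree:
30.8958
42.2825 18.7070
55.7865 27.8993 8.7878
70.5280 40.2077 14.6539 2.4178
83.4031 55.4375 23.8909 4.6338 0.0000
94.3881 70.5280 37.7504 8.8807 0.0000 0.0000
103.7605 83.4031 55.4375 17.0200 0.0000 0.0000 0.0000

Δt=0.19450  u=1.17207  d=0.85319  q=0.47506  discount=0.99399
step 6 (expiry): payoffs max(K−S,0) = 103.7605 83.4031 55.4375 17.0200 0.0000 0.0000 0.0000
step 5: (k=5,j=0): S=63.8419, K−S=94.3881, hold=93.5238 ⇒ V=94.3881 exercise | (k=5,j=1): S=87.7020, K−S=70.5280, hold=69.6961 ⇒ V=70.5280 exercise | (k=5,j=2): S=120.4796, K−S=37.7504, hold=36.9632 ⇒ V=37.7504 exercise | (k=5,j=3): S=165.5074, K−S=0.0000, hold=8.8807 ⇒ V=8.8807 continue | (k=5,j=4): S=227.3638, K−S=0.0000, hold=0.0000 ⇒ V=0.0000 continue | (k=5,j=5): S=312.3383, K−S=0.0000, hold=0.0000 ⇒ V=0.0000 continue  boundary S*=120.4796
step 4: (k=4,j=0): S=74.8269, K−S=83.4031, hold=82.5538 ⇒ V=83.4031 exercise | (k=4,j=1): S=102.7925, K−S=55.4375, hold=54.6262 ⇒ V=55.4375 exercise | (k=4,j=2): S=141.2100, K−S=17.0200, hold=23.8909 ⇒ V=23.8909 continue | (k=4,j=3): S=193.9855, K−S=0.0000, hold=4.6338 ⇒ V=4.6338 continue | (k=4,j=4): S=266.4853, K−S=0.0000, hold=0.0000 ⇒ V=0.0000 continue  boundary S*=102.7925
step 3: (k=3,j=0): S=87.7020, K−S=70.5280, hold=69.6961 ⇒ V=70.5280 exercise | (k=3,j=1): S=120.4796, K−S=37.7504, hold=40.2077 ⇒ V=40.2077 continue | (k=3,j=2): S=165.5074, K−S=0.0000, hold=14.6539 ⇒ V=14.6539 continue | (k=3,j=3): S=227.3638, K−S=0.0000, hold=2.4178 ⇒ V=2.4178 continue  boundary S*=87.7020
step 2: (k=2,j=0): S=102.7925, K−S=55.4375, hold=55.7865 ⇒ V=55.7865 continue | (k=2,j=1): S=141.2100, K−S=17.0200, hold=27.8993 ⇒ V=27.8993 continue | (k=2,j=2): S=193.9855, K−S=0.0000, hold=8.7878 ⇒ V=8.7878 continue  boundary S*=-
step 1: (k=1,j=0): S=120.4796, K−S=37.7504, hold=42.2825 ⇒ V=42.2825 continue | (k=1,j=1): S=165.5074, K−S=0.0000, hold=18.7070 ⇒ V=18.7070 continue  boundary S*=-
step 0: (k=0,j=0): S=141.2100, K−S=17.0200, hold=30.8958 ⇒ V=30.8958 continue  boundary S*=-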